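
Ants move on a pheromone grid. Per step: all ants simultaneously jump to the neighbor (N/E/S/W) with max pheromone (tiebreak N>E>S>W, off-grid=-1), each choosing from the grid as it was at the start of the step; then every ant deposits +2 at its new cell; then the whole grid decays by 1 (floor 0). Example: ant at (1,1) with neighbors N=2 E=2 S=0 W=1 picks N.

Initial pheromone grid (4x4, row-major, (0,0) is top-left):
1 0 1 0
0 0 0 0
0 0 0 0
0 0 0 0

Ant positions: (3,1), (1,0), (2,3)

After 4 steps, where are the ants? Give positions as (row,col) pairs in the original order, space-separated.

Step 1: ant0:(3,1)->N->(2,1) | ant1:(1,0)->N->(0,0) | ant2:(2,3)->N->(1,3)
  grid max=2 at (0,0)
Step 2: ant0:(2,1)->N->(1,1) | ant1:(0,0)->E->(0,1) | ant2:(1,3)->N->(0,3)
  grid max=1 at (0,0)
Step 3: ant0:(1,1)->N->(0,1) | ant1:(0,1)->S->(1,1) | ant2:(0,3)->S->(1,3)
  grid max=2 at (0,1)
Step 4: ant0:(0,1)->S->(1,1) | ant1:(1,1)->N->(0,1) | ant2:(1,3)->N->(0,3)
  grid max=3 at (0,1)

(1,1) (0,1) (0,3)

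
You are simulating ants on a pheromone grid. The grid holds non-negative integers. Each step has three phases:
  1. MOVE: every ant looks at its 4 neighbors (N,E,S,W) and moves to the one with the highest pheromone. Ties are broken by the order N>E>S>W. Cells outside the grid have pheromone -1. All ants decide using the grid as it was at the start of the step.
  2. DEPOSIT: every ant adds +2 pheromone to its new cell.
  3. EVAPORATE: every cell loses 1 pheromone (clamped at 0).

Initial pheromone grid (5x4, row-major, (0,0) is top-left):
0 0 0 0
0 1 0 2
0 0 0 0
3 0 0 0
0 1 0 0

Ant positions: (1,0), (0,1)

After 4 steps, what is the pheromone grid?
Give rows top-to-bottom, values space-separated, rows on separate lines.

After step 1: ants at (1,1),(1,1)
  0 0 0 0
  0 4 0 1
  0 0 0 0
  2 0 0 0
  0 0 0 0
After step 2: ants at (0,1),(0,1)
  0 3 0 0
  0 3 0 0
  0 0 0 0
  1 0 0 0
  0 0 0 0
After step 3: ants at (1,1),(1,1)
  0 2 0 0
  0 6 0 0
  0 0 0 0
  0 0 0 0
  0 0 0 0
After step 4: ants at (0,1),(0,1)
  0 5 0 0
  0 5 0 0
  0 0 0 0
  0 0 0 0
  0 0 0 0

0 5 0 0
0 5 0 0
0 0 0 0
0 0 0 0
0 0 0 0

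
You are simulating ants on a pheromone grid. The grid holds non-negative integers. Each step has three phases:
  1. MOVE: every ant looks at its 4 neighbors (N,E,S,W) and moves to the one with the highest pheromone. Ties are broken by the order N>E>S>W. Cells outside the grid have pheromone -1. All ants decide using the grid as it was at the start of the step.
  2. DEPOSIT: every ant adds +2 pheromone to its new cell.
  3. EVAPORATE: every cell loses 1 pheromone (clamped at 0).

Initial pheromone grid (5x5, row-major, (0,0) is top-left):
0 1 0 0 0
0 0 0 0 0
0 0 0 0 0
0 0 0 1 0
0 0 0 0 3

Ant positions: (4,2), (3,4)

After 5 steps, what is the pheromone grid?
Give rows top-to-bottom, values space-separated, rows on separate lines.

After step 1: ants at (3,2),(4,4)
  0 0 0 0 0
  0 0 0 0 0
  0 0 0 0 0
  0 0 1 0 0
  0 0 0 0 4
After step 2: ants at (2,2),(3,4)
  0 0 0 0 0
  0 0 0 0 0
  0 0 1 0 0
  0 0 0 0 1
  0 0 0 0 3
After step 3: ants at (1,2),(4,4)
  0 0 0 0 0
  0 0 1 0 0
  0 0 0 0 0
  0 0 0 0 0
  0 0 0 0 4
After step 4: ants at (0,2),(3,4)
  0 0 1 0 0
  0 0 0 0 0
  0 0 0 0 0
  0 0 0 0 1
  0 0 0 0 3
After step 5: ants at (0,3),(4,4)
  0 0 0 1 0
  0 0 0 0 0
  0 0 0 0 0
  0 0 0 0 0
  0 0 0 0 4

0 0 0 1 0
0 0 0 0 0
0 0 0 0 0
0 0 0 0 0
0 0 0 0 4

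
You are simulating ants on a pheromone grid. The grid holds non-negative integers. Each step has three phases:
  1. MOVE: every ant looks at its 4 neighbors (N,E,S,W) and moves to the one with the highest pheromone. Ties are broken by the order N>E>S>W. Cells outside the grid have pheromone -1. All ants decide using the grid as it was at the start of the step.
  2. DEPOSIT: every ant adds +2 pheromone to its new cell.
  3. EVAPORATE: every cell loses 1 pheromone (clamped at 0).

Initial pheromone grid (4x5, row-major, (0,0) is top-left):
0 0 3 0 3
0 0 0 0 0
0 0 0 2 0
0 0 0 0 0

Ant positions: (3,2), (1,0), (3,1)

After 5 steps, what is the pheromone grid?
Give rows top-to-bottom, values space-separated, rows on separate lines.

After step 1: ants at (2,2),(0,0),(2,1)
  1 0 2 0 2
  0 0 0 0 0
  0 1 1 1 0
  0 0 0 0 0
After step 2: ants at (2,3),(0,1),(2,2)
  0 1 1 0 1
  0 0 0 0 0
  0 0 2 2 0
  0 0 0 0 0
After step 3: ants at (2,2),(0,2),(2,3)
  0 0 2 0 0
  0 0 0 0 0
  0 0 3 3 0
  0 0 0 0 0
After step 4: ants at (2,3),(0,3),(2,2)
  0 0 1 1 0
  0 0 0 0 0
  0 0 4 4 0
  0 0 0 0 0
After step 5: ants at (2,2),(0,2),(2,3)
  0 0 2 0 0
  0 0 0 0 0
  0 0 5 5 0
  0 0 0 0 0

0 0 2 0 0
0 0 0 0 0
0 0 5 5 0
0 0 0 0 0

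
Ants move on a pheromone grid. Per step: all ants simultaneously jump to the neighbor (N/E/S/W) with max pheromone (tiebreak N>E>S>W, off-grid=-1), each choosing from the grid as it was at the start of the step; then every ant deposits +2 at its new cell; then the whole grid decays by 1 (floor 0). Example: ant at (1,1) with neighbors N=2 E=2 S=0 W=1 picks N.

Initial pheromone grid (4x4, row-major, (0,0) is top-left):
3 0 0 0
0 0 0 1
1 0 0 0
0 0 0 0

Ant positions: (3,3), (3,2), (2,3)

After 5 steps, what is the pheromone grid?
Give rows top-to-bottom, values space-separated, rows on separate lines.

After step 1: ants at (2,3),(2,2),(1,3)
  2 0 0 0
  0 0 0 2
  0 0 1 1
  0 0 0 0
After step 2: ants at (1,3),(2,3),(2,3)
  1 0 0 0
  0 0 0 3
  0 0 0 4
  0 0 0 0
After step 3: ants at (2,3),(1,3),(1,3)
  0 0 0 0
  0 0 0 6
  0 0 0 5
  0 0 0 0
After step 4: ants at (1,3),(2,3),(2,3)
  0 0 0 0
  0 0 0 7
  0 0 0 8
  0 0 0 0
After step 5: ants at (2,3),(1,3),(1,3)
  0 0 0 0
  0 0 0 10
  0 0 0 9
  0 0 0 0

0 0 0 0
0 0 0 10
0 0 0 9
0 0 0 0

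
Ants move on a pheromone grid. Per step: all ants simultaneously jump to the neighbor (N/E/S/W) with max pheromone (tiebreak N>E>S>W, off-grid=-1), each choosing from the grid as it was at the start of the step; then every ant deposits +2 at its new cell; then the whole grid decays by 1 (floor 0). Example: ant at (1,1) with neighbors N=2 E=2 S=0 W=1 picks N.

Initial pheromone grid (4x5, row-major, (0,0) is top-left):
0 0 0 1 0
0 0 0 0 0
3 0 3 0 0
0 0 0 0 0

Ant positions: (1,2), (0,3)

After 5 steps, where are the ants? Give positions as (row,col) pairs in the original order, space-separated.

Step 1: ant0:(1,2)->S->(2,2) | ant1:(0,3)->E->(0,4)
  grid max=4 at (2,2)
Step 2: ant0:(2,2)->N->(1,2) | ant1:(0,4)->S->(1,4)
  grid max=3 at (2,2)
Step 3: ant0:(1,2)->S->(2,2) | ant1:(1,4)->N->(0,4)
  grid max=4 at (2,2)
Step 4: ant0:(2,2)->N->(1,2) | ant1:(0,4)->S->(1,4)
  grid max=3 at (2,2)
Step 5: ant0:(1,2)->S->(2,2) | ant1:(1,4)->N->(0,4)
  grid max=4 at (2,2)

(2,2) (0,4)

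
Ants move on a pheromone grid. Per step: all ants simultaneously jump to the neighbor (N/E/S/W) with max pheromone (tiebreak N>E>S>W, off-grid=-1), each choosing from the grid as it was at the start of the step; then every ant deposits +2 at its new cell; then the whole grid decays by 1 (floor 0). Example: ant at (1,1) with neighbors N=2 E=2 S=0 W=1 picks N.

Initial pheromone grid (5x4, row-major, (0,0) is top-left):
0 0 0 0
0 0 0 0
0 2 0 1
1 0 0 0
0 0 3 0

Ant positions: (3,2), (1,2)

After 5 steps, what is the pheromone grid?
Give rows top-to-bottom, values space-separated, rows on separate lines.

After step 1: ants at (4,2),(0,2)
  0 0 1 0
  0 0 0 0
  0 1 0 0
  0 0 0 0
  0 0 4 0
After step 2: ants at (3,2),(0,3)
  0 0 0 1
  0 0 0 0
  0 0 0 0
  0 0 1 0
  0 0 3 0
After step 3: ants at (4,2),(1,3)
  0 0 0 0
  0 0 0 1
  0 0 0 0
  0 0 0 0
  0 0 4 0
After step 4: ants at (3,2),(0,3)
  0 0 0 1
  0 0 0 0
  0 0 0 0
  0 0 1 0
  0 0 3 0
After step 5: ants at (4,2),(1,3)
  0 0 0 0
  0 0 0 1
  0 0 0 0
  0 0 0 0
  0 0 4 0

0 0 0 0
0 0 0 1
0 0 0 0
0 0 0 0
0 0 4 0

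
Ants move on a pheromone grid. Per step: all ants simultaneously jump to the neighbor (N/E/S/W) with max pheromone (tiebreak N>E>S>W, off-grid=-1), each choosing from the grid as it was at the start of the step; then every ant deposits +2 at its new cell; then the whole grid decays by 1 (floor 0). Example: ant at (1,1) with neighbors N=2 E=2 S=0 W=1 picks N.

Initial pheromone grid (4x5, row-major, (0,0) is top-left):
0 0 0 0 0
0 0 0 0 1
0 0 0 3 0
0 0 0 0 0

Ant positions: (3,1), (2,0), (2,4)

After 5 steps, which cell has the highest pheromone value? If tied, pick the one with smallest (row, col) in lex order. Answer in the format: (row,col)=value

Answer: (0,1)=5

Derivation:
Step 1: ant0:(3,1)->N->(2,1) | ant1:(2,0)->N->(1,0) | ant2:(2,4)->W->(2,3)
  grid max=4 at (2,3)
Step 2: ant0:(2,1)->N->(1,1) | ant1:(1,0)->N->(0,0) | ant2:(2,3)->N->(1,3)
  grid max=3 at (2,3)
Step 3: ant0:(1,1)->N->(0,1) | ant1:(0,0)->E->(0,1) | ant2:(1,3)->S->(2,3)
  grid max=4 at (2,3)
Step 4: ant0:(0,1)->E->(0,2) | ant1:(0,1)->E->(0,2) | ant2:(2,3)->N->(1,3)
  grid max=3 at (0,2)
Step 5: ant0:(0,2)->W->(0,1) | ant1:(0,2)->W->(0,1) | ant2:(1,3)->S->(2,3)
  grid max=5 at (0,1)
Final grid:
  0 5 2 0 0
  0 0 0 0 0
  0 0 0 4 0
  0 0 0 0 0
Max pheromone 5 at (0,1)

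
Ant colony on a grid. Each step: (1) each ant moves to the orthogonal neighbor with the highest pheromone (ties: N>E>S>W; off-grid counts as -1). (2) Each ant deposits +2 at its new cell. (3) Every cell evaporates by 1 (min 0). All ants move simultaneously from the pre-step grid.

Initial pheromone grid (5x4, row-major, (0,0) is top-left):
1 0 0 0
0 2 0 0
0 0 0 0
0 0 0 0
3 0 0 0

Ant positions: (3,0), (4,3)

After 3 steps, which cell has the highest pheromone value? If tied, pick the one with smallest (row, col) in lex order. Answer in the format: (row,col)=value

Answer: (4,0)=4

Derivation:
Step 1: ant0:(3,0)->S->(4,0) | ant1:(4,3)->N->(3,3)
  grid max=4 at (4,0)
Step 2: ant0:(4,0)->N->(3,0) | ant1:(3,3)->N->(2,3)
  grid max=3 at (4,0)
Step 3: ant0:(3,0)->S->(4,0) | ant1:(2,3)->N->(1,3)
  grid max=4 at (4,0)
Final grid:
  0 0 0 0
  0 0 0 1
  0 0 0 0
  0 0 0 0
  4 0 0 0
Max pheromone 4 at (4,0)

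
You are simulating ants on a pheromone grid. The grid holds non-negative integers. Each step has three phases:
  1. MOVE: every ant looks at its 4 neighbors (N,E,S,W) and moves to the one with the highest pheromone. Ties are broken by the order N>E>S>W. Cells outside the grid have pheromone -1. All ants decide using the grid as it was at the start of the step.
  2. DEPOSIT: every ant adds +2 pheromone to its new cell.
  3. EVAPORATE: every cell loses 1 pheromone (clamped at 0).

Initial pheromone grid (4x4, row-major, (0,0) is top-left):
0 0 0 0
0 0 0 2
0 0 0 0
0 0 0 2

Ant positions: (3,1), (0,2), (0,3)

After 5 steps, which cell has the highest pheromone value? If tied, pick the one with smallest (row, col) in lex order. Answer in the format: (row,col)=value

Answer: (0,3)=7

Derivation:
Step 1: ant0:(3,1)->N->(2,1) | ant1:(0,2)->E->(0,3) | ant2:(0,3)->S->(1,3)
  grid max=3 at (1,3)
Step 2: ant0:(2,1)->N->(1,1) | ant1:(0,3)->S->(1,3) | ant2:(1,3)->N->(0,3)
  grid max=4 at (1,3)
Step 3: ant0:(1,1)->N->(0,1) | ant1:(1,3)->N->(0,3) | ant2:(0,3)->S->(1,3)
  grid max=5 at (1,3)
Step 4: ant0:(0,1)->E->(0,2) | ant1:(0,3)->S->(1,3) | ant2:(1,3)->N->(0,3)
  grid max=6 at (1,3)
Step 5: ant0:(0,2)->E->(0,3) | ant1:(1,3)->N->(0,3) | ant2:(0,3)->S->(1,3)
  grid max=7 at (0,3)
Final grid:
  0 0 0 7
  0 0 0 7
  0 0 0 0
  0 0 0 0
Max pheromone 7 at (0,3)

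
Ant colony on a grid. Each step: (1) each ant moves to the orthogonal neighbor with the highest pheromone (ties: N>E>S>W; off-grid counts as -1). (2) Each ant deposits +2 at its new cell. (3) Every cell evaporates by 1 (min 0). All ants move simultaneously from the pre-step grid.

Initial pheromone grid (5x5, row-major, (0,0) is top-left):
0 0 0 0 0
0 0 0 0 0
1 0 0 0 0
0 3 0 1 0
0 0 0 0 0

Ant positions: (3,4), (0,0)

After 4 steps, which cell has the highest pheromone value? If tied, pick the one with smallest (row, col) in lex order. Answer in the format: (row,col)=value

Step 1: ant0:(3,4)->W->(3,3) | ant1:(0,0)->E->(0,1)
  grid max=2 at (3,1)
Step 2: ant0:(3,3)->N->(2,3) | ant1:(0,1)->E->(0,2)
  grid max=1 at (0,2)
Step 3: ant0:(2,3)->S->(3,3) | ant1:(0,2)->E->(0,3)
  grid max=2 at (3,3)
Step 4: ant0:(3,3)->N->(2,3) | ant1:(0,3)->E->(0,4)
  grid max=1 at (0,4)
Final grid:
  0 0 0 0 1
  0 0 0 0 0
  0 0 0 1 0
  0 0 0 1 0
  0 0 0 0 0
Max pheromone 1 at (0,4)

Answer: (0,4)=1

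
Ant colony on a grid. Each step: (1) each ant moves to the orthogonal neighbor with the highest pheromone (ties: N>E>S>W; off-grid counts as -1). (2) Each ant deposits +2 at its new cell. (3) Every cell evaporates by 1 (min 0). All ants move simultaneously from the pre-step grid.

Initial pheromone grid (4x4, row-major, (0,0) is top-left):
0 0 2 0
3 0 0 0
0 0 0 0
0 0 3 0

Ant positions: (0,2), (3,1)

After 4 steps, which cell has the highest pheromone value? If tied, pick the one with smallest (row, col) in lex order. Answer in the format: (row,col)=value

Step 1: ant0:(0,2)->E->(0,3) | ant1:(3,1)->E->(3,2)
  grid max=4 at (3,2)
Step 2: ant0:(0,3)->W->(0,2) | ant1:(3,2)->N->(2,2)
  grid max=3 at (3,2)
Step 3: ant0:(0,2)->E->(0,3) | ant1:(2,2)->S->(3,2)
  grid max=4 at (3,2)
Step 4: ant0:(0,3)->W->(0,2) | ant1:(3,2)->N->(2,2)
  grid max=3 at (3,2)
Final grid:
  0 0 2 0
  0 0 0 0
  0 0 1 0
  0 0 3 0
Max pheromone 3 at (3,2)

Answer: (3,2)=3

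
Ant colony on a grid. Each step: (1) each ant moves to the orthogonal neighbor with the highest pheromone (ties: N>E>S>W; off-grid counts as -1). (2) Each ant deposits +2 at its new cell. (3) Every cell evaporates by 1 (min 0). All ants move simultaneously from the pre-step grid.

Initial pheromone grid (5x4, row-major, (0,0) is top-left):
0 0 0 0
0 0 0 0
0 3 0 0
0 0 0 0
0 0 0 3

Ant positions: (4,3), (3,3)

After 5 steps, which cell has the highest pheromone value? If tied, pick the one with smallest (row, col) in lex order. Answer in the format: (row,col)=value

Step 1: ant0:(4,3)->N->(3,3) | ant1:(3,3)->S->(4,3)
  grid max=4 at (4,3)
Step 2: ant0:(3,3)->S->(4,3) | ant1:(4,3)->N->(3,3)
  grid max=5 at (4,3)
Step 3: ant0:(4,3)->N->(3,3) | ant1:(3,3)->S->(4,3)
  grid max=6 at (4,3)
Step 4: ant0:(3,3)->S->(4,3) | ant1:(4,3)->N->(3,3)
  grid max=7 at (4,3)
Step 5: ant0:(4,3)->N->(3,3) | ant1:(3,3)->S->(4,3)
  grid max=8 at (4,3)
Final grid:
  0 0 0 0
  0 0 0 0
  0 0 0 0
  0 0 0 5
  0 0 0 8
Max pheromone 8 at (4,3)

Answer: (4,3)=8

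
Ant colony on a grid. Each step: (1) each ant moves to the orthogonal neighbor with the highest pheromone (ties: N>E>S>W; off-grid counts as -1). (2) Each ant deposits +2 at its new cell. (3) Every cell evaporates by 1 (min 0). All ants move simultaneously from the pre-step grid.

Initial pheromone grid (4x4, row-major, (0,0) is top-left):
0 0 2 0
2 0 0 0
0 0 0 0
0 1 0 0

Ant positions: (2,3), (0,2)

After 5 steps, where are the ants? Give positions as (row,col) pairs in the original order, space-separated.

Step 1: ant0:(2,3)->N->(1,3) | ant1:(0,2)->E->(0,3)
  grid max=1 at (0,2)
Step 2: ant0:(1,3)->N->(0,3) | ant1:(0,3)->S->(1,3)
  grid max=2 at (0,3)
Step 3: ant0:(0,3)->S->(1,3) | ant1:(1,3)->N->(0,3)
  grid max=3 at (0,3)
Step 4: ant0:(1,3)->N->(0,3) | ant1:(0,3)->S->(1,3)
  grid max=4 at (0,3)
Step 5: ant0:(0,3)->S->(1,3) | ant1:(1,3)->N->(0,3)
  grid max=5 at (0,3)

(1,3) (0,3)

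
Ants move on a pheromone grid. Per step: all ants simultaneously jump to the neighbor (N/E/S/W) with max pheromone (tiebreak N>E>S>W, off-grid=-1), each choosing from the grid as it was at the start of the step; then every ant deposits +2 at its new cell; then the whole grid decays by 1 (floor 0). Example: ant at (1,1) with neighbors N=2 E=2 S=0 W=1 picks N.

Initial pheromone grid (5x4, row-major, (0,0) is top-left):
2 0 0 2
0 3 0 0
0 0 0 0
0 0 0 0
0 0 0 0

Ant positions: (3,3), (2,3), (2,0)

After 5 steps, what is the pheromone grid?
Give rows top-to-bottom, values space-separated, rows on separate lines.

After step 1: ants at (2,3),(1,3),(1,0)
  1 0 0 1
  1 2 0 1
  0 0 0 1
  0 0 0 0
  0 0 0 0
After step 2: ants at (1,3),(0,3),(1,1)
  0 0 0 2
  0 3 0 2
  0 0 0 0
  0 0 0 0
  0 0 0 0
After step 3: ants at (0,3),(1,3),(0,1)
  0 1 0 3
  0 2 0 3
  0 0 0 0
  0 0 0 0
  0 0 0 0
After step 4: ants at (1,3),(0,3),(1,1)
  0 0 0 4
  0 3 0 4
  0 0 0 0
  0 0 0 0
  0 0 0 0
After step 5: ants at (0,3),(1,3),(0,1)
  0 1 0 5
  0 2 0 5
  0 0 0 0
  0 0 0 0
  0 0 0 0

0 1 0 5
0 2 0 5
0 0 0 0
0 0 0 0
0 0 0 0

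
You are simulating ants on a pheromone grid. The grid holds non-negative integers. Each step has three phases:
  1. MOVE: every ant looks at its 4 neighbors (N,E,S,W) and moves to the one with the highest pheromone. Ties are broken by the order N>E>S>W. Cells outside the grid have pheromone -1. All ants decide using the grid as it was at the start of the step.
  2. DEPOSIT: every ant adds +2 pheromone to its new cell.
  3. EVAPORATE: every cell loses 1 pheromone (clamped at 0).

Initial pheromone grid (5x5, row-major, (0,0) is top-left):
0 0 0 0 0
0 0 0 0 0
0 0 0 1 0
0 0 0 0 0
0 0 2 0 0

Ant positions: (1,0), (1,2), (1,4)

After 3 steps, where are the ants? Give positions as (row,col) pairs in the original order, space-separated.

Step 1: ant0:(1,0)->N->(0,0) | ant1:(1,2)->N->(0,2) | ant2:(1,4)->N->(0,4)
  grid max=1 at (0,0)
Step 2: ant0:(0,0)->E->(0,1) | ant1:(0,2)->E->(0,3) | ant2:(0,4)->S->(1,4)
  grid max=1 at (0,1)
Step 3: ant0:(0,1)->E->(0,2) | ant1:(0,3)->E->(0,4) | ant2:(1,4)->N->(0,4)
  grid max=3 at (0,4)

(0,2) (0,4) (0,4)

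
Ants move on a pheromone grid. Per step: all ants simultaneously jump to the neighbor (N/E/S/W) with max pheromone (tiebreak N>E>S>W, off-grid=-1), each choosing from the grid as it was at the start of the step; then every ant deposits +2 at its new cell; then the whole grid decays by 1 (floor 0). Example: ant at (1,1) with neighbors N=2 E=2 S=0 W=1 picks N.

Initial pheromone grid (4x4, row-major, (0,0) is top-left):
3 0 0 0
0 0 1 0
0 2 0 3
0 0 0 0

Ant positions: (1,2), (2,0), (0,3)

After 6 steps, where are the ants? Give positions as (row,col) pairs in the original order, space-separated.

Step 1: ant0:(1,2)->N->(0,2) | ant1:(2,0)->E->(2,1) | ant2:(0,3)->S->(1,3)
  grid max=3 at (2,1)
Step 2: ant0:(0,2)->E->(0,3) | ant1:(2,1)->N->(1,1) | ant2:(1,3)->S->(2,3)
  grid max=3 at (2,3)
Step 3: ant0:(0,3)->S->(1,3) | ant1:(1,1)->S->(2,1) | ant2:(2,3)->N->(1,3)
  grid max=3 at (1,3)
Step 4: ant0:(1,3)->S->(2,3) | ant1:(2,1)->N->(1,1) | ant2:(1,3)->S->(2,3)
  grid max=5 at (2,3)
Step 5: ant0:(2,3)->N->(1,3) | ant1:(1,1)->S->(2,1) | ant2:(2,3)->N->(1,3)
  grid max=5 at (1,3)
Step 6: ant0:(1,3)->S->(2,3) | ant1:(2,1)->N->(1,1) | ant2:(1,3)->S->(2,3)
  grid max=7 at (2,3)

(2,3) (1,1) (2,3)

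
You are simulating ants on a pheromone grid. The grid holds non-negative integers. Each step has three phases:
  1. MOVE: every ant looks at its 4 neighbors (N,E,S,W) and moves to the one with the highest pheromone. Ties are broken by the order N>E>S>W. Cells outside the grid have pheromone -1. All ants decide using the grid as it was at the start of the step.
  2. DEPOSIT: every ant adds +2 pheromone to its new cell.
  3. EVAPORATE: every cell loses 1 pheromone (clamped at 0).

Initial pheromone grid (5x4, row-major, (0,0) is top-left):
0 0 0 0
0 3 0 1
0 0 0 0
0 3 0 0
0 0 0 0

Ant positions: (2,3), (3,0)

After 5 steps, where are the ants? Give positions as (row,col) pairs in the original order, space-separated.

Step 1: ant0:(2,3)->N->(1,3) | ant1:(3,0)->E->(3,1)
  grid max=4 at (3,1)
Step 2: ant0:(1,3)->N->(0,3) | ant1:(3,1)->N->(2,1)
  grid max=3 at (3,1)
Step 3: ant0:(0,3)->S->(1,3) | ant1:(2,1)->S->(3,1)
  grid max=4 at (3,1)
Step 4: ant0:(1,3)->N->(0,3) | ant1:(3,1)->N->(2,1)
  grid max=3 at (3,1)
Step 5: ant0:(0,3)->S->(1,3) | ant1:(2,1)->S->(3,1)
  grid max=4 at (3,1)

(1,3) (3,1)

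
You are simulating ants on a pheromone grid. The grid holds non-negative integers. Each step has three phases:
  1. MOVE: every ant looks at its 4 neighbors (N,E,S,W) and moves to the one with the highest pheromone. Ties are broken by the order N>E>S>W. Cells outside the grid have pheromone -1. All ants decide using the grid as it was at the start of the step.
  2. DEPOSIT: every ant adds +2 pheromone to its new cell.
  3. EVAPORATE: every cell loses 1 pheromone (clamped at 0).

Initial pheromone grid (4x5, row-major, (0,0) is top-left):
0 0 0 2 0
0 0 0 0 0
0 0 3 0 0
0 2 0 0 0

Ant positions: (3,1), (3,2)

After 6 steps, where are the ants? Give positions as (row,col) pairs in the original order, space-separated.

Step 1: ant0:(3,1)->N->(2,1) | ant1:(3,2)->N->(2,2)
  grid max=4 at (2,2)
Step 2: ant0:(2,1)->E->(2,2) | ant1:(2,2)->W->(2,1)
  grid max=5 at (2,2)
Step 3: ant0:(2,2)->W->(2,1) | ant1:(2,1)->E->(2,2)
  grid max=6 at (2,2)
Step 4: ant0:(2,1)->E->(2,2) | ant1:(2,2)->W->(2,1)
  grid max=7 at (2,2)
Step 5: ant0:(2,2)->W->(2,1) | ant1:(2,1)->E->(2,2)
  grid max=8 at (2,2)
Step 6: ant0:(2,1)->E->(2,2) | ant1:(2,2)->W->(2,1)
  grid max=9 at (2,2)

(2,2) (2,1)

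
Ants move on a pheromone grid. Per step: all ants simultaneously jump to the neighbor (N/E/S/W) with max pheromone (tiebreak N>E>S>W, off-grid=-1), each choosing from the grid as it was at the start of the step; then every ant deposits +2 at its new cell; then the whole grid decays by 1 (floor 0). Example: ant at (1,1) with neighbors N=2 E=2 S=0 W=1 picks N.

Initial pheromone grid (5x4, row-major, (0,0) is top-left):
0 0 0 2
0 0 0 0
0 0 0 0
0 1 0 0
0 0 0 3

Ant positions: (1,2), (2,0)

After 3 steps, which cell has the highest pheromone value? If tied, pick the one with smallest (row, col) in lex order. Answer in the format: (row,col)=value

Step 1: ant0:(1,2)->N->(0,2) | ant1:(2,0)->N->(1,0)
  grid max=2 at (4,3)
Step 2: ant0:(0,2)->E->(0,3) | ant1:(1,0)->N->(0,0)
  grid max=2 at (0,3)
Step 3: ant0:(0,3)->S->(1,3) | ant1:(0,0)->E->(0,1)
  grid max=1 at (0,1)
Final grid:
  0 1 0 1
  0 0 0 1
  0 0 0 0
  0 0 0 0
  0 0 0 0
Max pheromone 1 at (0,1)

Answer: (0,1)=1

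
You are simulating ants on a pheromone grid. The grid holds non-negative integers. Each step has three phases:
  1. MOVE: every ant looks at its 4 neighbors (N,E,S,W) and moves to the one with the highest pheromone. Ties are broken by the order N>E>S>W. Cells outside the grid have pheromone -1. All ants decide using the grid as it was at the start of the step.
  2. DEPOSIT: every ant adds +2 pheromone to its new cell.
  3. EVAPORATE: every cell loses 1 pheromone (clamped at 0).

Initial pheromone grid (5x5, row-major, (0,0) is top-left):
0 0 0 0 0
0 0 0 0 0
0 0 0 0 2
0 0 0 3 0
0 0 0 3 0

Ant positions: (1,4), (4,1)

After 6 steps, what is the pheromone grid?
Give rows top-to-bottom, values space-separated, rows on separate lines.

After step 1: ants at (2,4),(3,1)
  0 0 0 0 0
  0 0 0 0 0
  0 0 0 0 3
  0 1 0 2 0
  0 0 0 2 0
After step 2: ants at (1,4),(2,1)
  0 0 0 0 0
  0 0 0 0 1
  0 1 0 0 2
  0 0 0 1 0
  0 0 0 1 0
After step 3: ants at (2,4),(1,1)
  0 0 0 0 0
  0 1 0 0 0
  0 0 0 0 3
  0 0 0 0 0
  0 0 0 0 0
After step 4: ants at (1,4),(0,1)
  0 1 0 0 0
  0 0 0 0 1
  0 0 0 0 2
  0 0 0 0 0
  0 0 0 0 0
After step 5: ants at (2,4),(0,2)
  0 0 1 0 0
  0 0 0 0 0
  0 0 0 0 3
  0 0 0 0 0
  0 0 0 0 0
After step 6: ants at (1,4),(0,3)
  0 0 0 1 0
  0 0 0 0 1
  0 0 0 0 2
  0 0 0 0 0
  0 0 0 0 0

0 0 0 1 0
0 0 0 0 1
0 0 0 0 2
0 0 0 0 0
0 0 0 0 0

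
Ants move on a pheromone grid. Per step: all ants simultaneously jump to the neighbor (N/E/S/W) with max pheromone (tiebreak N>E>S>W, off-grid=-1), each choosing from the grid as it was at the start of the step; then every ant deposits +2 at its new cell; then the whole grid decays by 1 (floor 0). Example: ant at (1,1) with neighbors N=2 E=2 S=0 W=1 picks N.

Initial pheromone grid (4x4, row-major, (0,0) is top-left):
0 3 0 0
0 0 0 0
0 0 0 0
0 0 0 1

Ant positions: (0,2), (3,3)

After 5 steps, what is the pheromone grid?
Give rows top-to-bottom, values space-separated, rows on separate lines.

After step 1: ants at (0,1),(2,3)
  0 4 0 0
  0 0 0 0
  0 0 0 1
  0 0 0 0
After step 2: ants at (0,2),(1,3)
  0 3 1 0
  0 0 0 1
  0 0 0 0
  0 0 0 0
After step 3: ants at (0,1),(0,3)
  0 4 0 1
  0 0 0 0
  0 0 0 0
  0 0 0 0
After step 4: ants at (0,2),(1,3)
  0 3 1 0
  0 0 0 1
  0 0 0 0
  0 0 0 0
After step 5: ants at (0,1),(0,3)
  0 4 0 1
  0 0 0 0
  0 0 0 0
  0 0 0 0

0 4 0 1
0 0 0 0
0 0 0 0
0 0 0 0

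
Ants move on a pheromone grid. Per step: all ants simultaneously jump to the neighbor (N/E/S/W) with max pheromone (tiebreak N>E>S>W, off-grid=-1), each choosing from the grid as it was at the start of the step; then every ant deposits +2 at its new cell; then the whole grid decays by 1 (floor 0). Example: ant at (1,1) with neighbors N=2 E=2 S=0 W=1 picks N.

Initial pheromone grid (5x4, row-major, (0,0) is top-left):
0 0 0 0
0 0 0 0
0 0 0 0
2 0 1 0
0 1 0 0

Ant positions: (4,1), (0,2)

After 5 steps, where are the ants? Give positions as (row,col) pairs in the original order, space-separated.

Step 1: ant0:(4,1)->N->(3,1) | ant1:(0,2)->E->(0,3)
  grid max=1 at (0,3)
Step 2: ant0:(3,1)->W->(3,0) | ant1:(0,3)->S->(1,3)
  grid max=2 at (3,0)
Step 3: ant0:(3,0)->N->(2,0) | ant1:(1,3)->N->(0,3)
  grid max=1 at (0,3)
Step 4: ant0:(2,0)->S->(3,0) | ant1:(0,3)->S->(1,3)
  grid max=2 at (3,0)
Step 5: ant0:(3,0)->N->(2,0) | ant1:(1,3)->N->(0,3)
  grid max=1 at (0,3)

(2,0) (0,3)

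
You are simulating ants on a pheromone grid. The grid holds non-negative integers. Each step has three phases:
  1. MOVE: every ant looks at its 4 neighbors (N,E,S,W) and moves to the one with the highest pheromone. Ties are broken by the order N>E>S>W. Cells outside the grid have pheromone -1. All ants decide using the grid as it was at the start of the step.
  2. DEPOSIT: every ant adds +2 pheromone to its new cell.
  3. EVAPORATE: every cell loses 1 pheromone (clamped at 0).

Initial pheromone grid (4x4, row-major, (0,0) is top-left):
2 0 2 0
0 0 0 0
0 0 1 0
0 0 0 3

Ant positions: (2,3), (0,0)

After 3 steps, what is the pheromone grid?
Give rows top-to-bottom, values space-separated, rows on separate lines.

After step 1: ants at (3,3),(0,1)
  1 1 1 0
  0 0 0 0
  0 0 0 0
  0 0 0 4
After step 2: ants at (2,3),(0,2)
  0 0 2 0
  0 0 0 0
  0 0 0 1
  0 0 0 3
After step 3: ants at (3,3),(0,3)
  0 0 1 1
  0 0 0 0
  0 0 0 0
  0 0 0 4

0 0 1 1
0 0 0 0
0 0 0 0
0 0 0 4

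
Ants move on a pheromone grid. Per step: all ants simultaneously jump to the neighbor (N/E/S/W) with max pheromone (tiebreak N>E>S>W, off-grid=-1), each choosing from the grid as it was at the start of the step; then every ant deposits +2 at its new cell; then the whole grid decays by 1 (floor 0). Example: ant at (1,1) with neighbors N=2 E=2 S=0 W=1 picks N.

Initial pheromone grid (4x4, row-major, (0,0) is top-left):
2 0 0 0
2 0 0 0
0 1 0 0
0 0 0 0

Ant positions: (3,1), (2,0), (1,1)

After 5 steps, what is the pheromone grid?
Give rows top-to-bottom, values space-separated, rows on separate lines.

After step 1: ants at (2,1),(1,0),(1,0)
  1 0 0 0
  5 0 0 0
  0 2 0 0
  0 0 0 0
After step 2: ants at (1,1),(0,0),(0,0)
  4 0 0 0
  4 1 0 0
  0 1 0 0
  0 0 0 0
After step 3: ants at (1,0),(1,0),(1,0)
  3 0 0 0
  9 0 0 0
  0 0 0 0
  0 0 0 0
After step 4: ants at (0,0),(0,0),(0,0)
  8 0 0 0
  8 0 0 0
  0 0 0 0
  0 0 0 0
After step 5: ants at (1,0),(1,0),(1,0)
  7 0 0 0
  13 0 0 0
  0 0 0 0
  0 0 0 0

7 0 0 0
13 0 0 0
0 0 0 0
0 0 0 0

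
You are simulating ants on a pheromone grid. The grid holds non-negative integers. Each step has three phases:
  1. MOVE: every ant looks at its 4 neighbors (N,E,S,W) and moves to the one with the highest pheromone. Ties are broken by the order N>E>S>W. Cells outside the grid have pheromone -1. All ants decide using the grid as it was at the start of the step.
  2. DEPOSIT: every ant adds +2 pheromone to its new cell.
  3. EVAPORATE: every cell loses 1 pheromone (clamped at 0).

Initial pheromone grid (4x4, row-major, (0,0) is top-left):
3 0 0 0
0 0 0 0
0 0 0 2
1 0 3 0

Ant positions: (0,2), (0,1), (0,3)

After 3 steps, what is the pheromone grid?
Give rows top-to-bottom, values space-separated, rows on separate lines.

After step 1: ants at (0,3),(0,0),(1,3)
  4 0 0 1
  0 0 0 1
  0 0 0 1
  0 0 2 0
After step 2: ants at (1,3),(0,1),(0,3)
  3 1 0 2
  0 0 0 2
  0 0 0 0
  0 0 1 0
After step 3: ants at (0,3),(0,0),(1,3)
  4 0 0 3
  0 0 0 3
  0 0 0 0
  0 0 0 0

4 0 0 3
0 0 0 3
0 0 0 0
0 0 0 0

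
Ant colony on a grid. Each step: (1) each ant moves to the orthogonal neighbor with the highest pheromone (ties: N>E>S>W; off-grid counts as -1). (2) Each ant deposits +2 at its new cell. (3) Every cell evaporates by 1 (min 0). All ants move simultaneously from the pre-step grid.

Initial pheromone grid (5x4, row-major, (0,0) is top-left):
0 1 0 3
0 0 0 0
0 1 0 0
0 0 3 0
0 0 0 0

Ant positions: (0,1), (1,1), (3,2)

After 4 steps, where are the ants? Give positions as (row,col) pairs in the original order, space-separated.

Step 1: ant0:(0,1)->E->(0,2) | ant1:(1,1)->N->(0,1) | ant2:(3,2)->N->(2,2)
  grid max=2 at (0,1)
Step 2: ant0:(0,2)->E->(0,3) | ant1:(0,1)->E->(0,2) | ant2:(2,2)->S->(3,2)
  grid max=3 at (0,3)
Step 3: ant0:(0,3)->W->(0,2) | ant1:(0,2)->E->(0,3) | ant2:(3,2)->N->(2,2)
  grid max=4 at (0,3)
Step 4: ant0:(0,2)->E->(0,3) | ant1:(0,3)->W->(0,2) | ant2:(2,2)->S->(3,2)
  grid max=5 at (0,3)

(0,3) (0,2) (3,2)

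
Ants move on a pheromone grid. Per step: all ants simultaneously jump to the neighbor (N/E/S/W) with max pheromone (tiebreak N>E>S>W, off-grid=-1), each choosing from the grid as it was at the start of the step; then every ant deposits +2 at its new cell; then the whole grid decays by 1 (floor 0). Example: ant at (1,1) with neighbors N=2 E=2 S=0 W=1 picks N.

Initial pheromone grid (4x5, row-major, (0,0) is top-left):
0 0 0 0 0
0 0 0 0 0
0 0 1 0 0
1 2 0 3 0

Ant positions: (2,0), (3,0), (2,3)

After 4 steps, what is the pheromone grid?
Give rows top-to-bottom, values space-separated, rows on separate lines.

After step 1: ants at (3,0),(3,1),(3,3)
  0 0 0 0 0
  0 0 0 0 0
  0 0 0 0 0
  2 3 0 4 0
After step 2: ants at (3,1),(3,0),(2,3)
  0 0 0 0 0
  0 0 0 0 0
  0 0 0 1 0
  3 4 0 3 0
After step 3: ants at (3,0),(3,1),(3,3)
  0 0 0 0 0
  0 0 0 0 0
  0 0 0 0 0
  4 5 0 4 0
After step 4: ants at (3,1),(3,0),(2,3)
  0 0 0 0 0
  0 0 0 0 0
  0 0 0 1 0
  5 6 0 3 0

0 0 0 0 0
0 0 0 0 0
0 0 0 1 0
5 6 0 3 0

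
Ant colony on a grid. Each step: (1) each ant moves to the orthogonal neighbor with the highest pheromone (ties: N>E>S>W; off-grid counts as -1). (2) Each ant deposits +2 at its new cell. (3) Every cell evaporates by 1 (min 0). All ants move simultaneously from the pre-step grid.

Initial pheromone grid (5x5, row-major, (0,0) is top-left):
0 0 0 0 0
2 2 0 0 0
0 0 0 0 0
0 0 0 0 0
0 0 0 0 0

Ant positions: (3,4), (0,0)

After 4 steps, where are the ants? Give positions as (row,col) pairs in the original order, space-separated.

Step 1: ant0:(3,4)->N->(2,4) | ant1:(0,0)->S->(1,0)
  grid max=3 at (1,0)
Step 2: ant0:(2,4)->N->(1,4) | ant1:(1,0)->E->(1,1)
  grid max=2 at (1,0)
Step 3: ant0:(1,4)->N->(0,4) | ant1:(1,1)->W->(1,0)
  grid max=3 at (1,0)
Step 4: ant0:(0,4)->S->(1,4) | ant1:(1,0)->E->(1,1)
  grid max=2 at (1,0)

(1,4) (1,1)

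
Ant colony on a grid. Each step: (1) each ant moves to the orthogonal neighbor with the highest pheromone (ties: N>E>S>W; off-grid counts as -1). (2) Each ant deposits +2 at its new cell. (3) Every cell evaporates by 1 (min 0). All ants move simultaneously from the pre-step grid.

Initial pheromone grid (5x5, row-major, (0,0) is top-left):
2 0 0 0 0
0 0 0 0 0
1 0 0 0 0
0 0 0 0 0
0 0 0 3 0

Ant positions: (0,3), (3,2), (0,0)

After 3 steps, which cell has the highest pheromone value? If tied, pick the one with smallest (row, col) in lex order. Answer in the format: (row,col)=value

Answer: (0,0)=1

Derivation:
Step 1: ant0:(0,3)->E->(0,4) | ant1:(3,2)->N->(2,2) | ant2:(0,0)->E->(0,1)
  grid max=2 at (4,3)
Step 2: ant0:(0,4)->S->(1,4) | ant1:(2,2)->N->(1,2) | ant2:(0,1)->W->(0,0)
  grid max=2 at (0,0)
Step 3: ant0:(1,4)->N->(0,4) | ant1:(1,2)->N->(0,2) | ant2:(0,0)->E->(0,1)
  grid max=1 at (0,0)
Final grid:
  1 1 1 0 1
  0 0 0 0 0
  0 0 0 0 0
  0 0 0 0 0
  0 0 0 0 0
Max pheromone 1 at (0,0)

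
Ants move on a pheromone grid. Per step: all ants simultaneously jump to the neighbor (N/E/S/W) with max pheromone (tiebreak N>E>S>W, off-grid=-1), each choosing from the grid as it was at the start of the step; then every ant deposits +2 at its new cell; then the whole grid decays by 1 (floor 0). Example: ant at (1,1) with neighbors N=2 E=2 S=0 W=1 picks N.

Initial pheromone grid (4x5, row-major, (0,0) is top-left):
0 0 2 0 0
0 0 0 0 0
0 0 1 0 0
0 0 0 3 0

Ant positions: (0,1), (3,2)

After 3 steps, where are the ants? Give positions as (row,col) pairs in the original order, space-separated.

Step 1: ant0:(0,1)->E->(0,2) | ant1:(3,2)->E->(3,3)
  grid max=4 at (3,3)
Step 2: ant0:(0,2)->E->(0,3) | ant1:(3,3)->N->(2,3)
  grid max=3 at (3,3)
Step 3: ant0:(0,3)->W->(0,2) | ant1:(2,3)->S->(3,3)
  grid max=4 at (3,3)

(0,2) (3,3)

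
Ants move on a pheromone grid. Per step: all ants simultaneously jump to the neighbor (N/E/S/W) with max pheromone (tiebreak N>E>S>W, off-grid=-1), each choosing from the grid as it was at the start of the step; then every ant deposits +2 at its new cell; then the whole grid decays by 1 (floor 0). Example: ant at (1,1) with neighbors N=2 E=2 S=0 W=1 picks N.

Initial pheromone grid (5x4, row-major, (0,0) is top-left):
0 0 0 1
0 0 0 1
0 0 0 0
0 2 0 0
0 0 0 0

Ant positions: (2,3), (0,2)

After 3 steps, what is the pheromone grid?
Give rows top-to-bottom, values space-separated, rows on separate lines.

After step 1: ants at (1,3),(0,3)
  0 0 0 2
  0 0 0 2
  0 0 0 0
  0 1 0 0
  0 0 0 0
After step 2: ants at (0,3),(1,3)
  0 0 0 3
  0 0 0 3
  0 0 0 0
  0 0 0 0
  0 0 0 0
After step 3: ants at (1,3),(0,3)
  0 0 0 4
  0 0 0 4
  0 0 0 0
  0 0 0 0
  0 0 0 0

0 0 0 4
0 0 0 4
0 0 0 0
0 0 0 0
0 0 0 0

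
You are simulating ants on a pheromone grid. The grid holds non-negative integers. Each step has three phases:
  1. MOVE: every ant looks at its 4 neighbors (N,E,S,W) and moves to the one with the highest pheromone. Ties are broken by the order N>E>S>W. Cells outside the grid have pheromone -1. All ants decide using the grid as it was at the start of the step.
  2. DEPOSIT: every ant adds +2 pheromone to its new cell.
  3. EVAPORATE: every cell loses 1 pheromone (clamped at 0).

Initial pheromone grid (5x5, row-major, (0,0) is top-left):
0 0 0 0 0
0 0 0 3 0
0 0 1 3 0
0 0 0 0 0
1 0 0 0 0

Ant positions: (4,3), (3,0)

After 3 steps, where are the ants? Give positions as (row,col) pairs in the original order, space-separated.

Step 1: ant0:(4,3)->N->(3,3) | ant1:(3,0)->S->(4,0)
  grid max=2 at (1,3)
Step 2: ant0:(3,3)->N->(2,3) | ant1:(4,0)->N->(3,0)
  grid max=3 at (2,3)
Step 3: ant0:(2,3)->N->(1,3) | ant1:(3,0)->S->(4,0)
  grid max=2 at (1,3)

(1,3) (4,0)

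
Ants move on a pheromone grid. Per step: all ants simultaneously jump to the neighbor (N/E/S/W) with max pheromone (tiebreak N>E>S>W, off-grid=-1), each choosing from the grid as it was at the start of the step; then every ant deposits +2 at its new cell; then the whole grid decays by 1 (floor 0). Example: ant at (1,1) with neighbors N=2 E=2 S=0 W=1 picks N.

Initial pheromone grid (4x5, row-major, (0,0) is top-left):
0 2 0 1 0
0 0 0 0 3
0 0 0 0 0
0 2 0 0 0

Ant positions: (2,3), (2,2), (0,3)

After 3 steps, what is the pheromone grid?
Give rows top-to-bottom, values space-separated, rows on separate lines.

After step 1: ants at (1,3),(1,2),(0,4)
  0 1 0 0 1
  0 0 1 1 2
  0 0 0 0 0
  0 1 0 0 0
After step 2: ants at (1,4),(1,3),(1,4)
  0 0 0 0 0
  0 0 0 2 5
  0 0 0 0 0
  0 0 0 0 0
After step 3: ants at (1,3),(1,4),(1,3)
  0 0 0 0 0
  0 0 0 5 6
  0 0 0 0 0
  0 0 0 0 0

0 0 0 0 0
0 0 0 5 6
0 0 0 0 0
0 0 0 0 0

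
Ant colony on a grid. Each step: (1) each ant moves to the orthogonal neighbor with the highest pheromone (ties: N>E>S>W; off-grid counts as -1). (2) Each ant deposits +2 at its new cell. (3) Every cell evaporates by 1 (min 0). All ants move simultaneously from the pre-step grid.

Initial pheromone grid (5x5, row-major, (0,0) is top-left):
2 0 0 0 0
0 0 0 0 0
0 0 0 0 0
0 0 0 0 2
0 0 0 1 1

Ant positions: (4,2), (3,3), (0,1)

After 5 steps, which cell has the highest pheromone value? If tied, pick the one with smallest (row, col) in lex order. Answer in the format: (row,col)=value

Answer: (3,4)=7

Derivation:
Step 1: ant0:(4,2)->E->(4,3) | ant1:(3,3)->E->(3,4) | ant2:(0,1)->W->(0,0)
  grid max=3 at (0,0)
Step 2: ant0:(4,3)->N->(3,3) | ant1:(3,4)->N->(2,4) | ant2:(0,0)->E->(0,1)
  grid max=2 at (0,0)
Step 3: ant0:(3,3)->E->(3,4) | ant1:(2,4)->S->(3,4) | ant2:(0,1)->W->(0,0)
  grid max=5 at (3,4)
Step 4: ant0:(3,4)->N->(2,4) | ant1:(3,4)->N->(2,4) | ant2:(0,0)->E->(0,1)
  grid max=4 at (3,4)
Step 5: ant0:(2,4)->S->(3,4) | ant1:(2,4)->S->(3,4) | ant2:(0,1)->W->(0,0)
  grid max=7 at (3,4)
Final grid:
  3 0 0 0 0
  0 0 0 0 0
  0 0 0 0 2
  0 0 0 0 7
  0 0 0 0 0
Max pheromone 7 at (3,4)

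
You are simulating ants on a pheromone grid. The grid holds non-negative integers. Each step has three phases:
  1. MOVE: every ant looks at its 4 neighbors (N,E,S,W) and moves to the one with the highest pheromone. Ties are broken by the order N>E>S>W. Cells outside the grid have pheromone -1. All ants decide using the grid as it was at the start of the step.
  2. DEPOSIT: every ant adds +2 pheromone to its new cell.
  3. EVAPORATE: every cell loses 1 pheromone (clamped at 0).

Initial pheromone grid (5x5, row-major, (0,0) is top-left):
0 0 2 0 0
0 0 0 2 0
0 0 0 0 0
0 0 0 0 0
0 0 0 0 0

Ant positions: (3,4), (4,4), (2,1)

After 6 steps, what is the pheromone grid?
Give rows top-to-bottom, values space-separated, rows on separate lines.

After step 1: ants at (2,4),(3,4),(1,1)
  0 0 1 0 0
  0 1 0 1 0
  0 0 0 0 1
  0 0 0 0 1
  0 0 0 0 0
After step 2: ants at (3,4),(2,4),(0,1)
  0 1 0 0 0
  0 0 0 0 0
  0 0 0 0 2
  0 0 0 0 2
  0 0 0 0 0
After step 3: ants at (2,4),(3,4),(0,2)
  0 0 1 0 0
  0 0 0 0 0
  0 0 0 0 3
  0 0 0 0 3
  0 0 0 0 0
After step 4: ants at (3,4),(2,4),(0,3)
  0 0 0 1 0
  0 0 0 0 0
  0 0 0 0 4
  0 0 0 0 4
  0 0 0 0 0
After step 5: ants at (2,4),(3,4),(0,4)
  0 0 0 0 1
  0 0 0 0 0
  0 0 0 0 5
  0 0 0 0 5
  0 0 0 0 0
After step 6: ants at (3,4),(2,4),(1,4)
  0 0 0 0 0
  0 0 0 0 1
  0 0 0 0 6
  0 0 0 0 6
  0 0 0 0 0

0 0 0 0 0
0 0 0 0 1
0 0 0 0 6
0 0 0 0 6
0 0 0 0 0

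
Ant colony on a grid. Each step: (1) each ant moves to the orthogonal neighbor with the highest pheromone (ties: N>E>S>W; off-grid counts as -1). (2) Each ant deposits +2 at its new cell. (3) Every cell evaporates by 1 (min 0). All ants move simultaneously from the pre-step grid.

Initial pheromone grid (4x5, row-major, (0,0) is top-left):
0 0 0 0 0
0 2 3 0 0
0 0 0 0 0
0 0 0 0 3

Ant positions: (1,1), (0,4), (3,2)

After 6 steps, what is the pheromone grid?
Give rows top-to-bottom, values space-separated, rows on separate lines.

After step 1: ants at (1,2),(1,4),(2,2)
  0 0 0 0 0
  0 1 4 0 1
  0 0 1 0 0
  0 0 0 0 2
After step 2: ants at (2,2),(0,4),(1,2)
  0 0 0 0 1
  0 0 5 0 0
  0 0 2 0 0
  0 0 0 0 1
After step 3: ants at (1,2),(1,4),(2,2)
  0 0 0 0 0
  0 0 6 0 1
  0 0 3 0 0
  0 0 0 0 0
After step 4: ants at (2,2),(0,4),(1,2)
  0 0 0 0 1
  0 0 7 0 0
  0 0 4 0 0
  0 0 0 0 0
After step 5: ants at (1,2),(1,4),(2,2)
  0 0 0 0 0
  0 0 8 0 1
  0 0 5 0 0
  0 0 0 0 0
After step 6: ants at (2,2),(0,4),(1,2)
  0 0 0 0 1
  0 0 9 0 0
  0 0 6 0 0
  0 0 0 0 0

0 0 0 0 1
0 0 9 0 0
0 0 6 0 0
0 0 0 0 0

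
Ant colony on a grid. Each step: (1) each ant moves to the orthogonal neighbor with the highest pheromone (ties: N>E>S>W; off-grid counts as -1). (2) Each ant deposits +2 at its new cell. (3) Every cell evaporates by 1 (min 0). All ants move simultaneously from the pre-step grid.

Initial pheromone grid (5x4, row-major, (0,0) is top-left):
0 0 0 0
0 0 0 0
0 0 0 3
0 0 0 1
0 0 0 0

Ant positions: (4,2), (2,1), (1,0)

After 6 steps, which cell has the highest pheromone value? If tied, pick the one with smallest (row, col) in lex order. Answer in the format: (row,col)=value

Answer: (0,1)=7

Derivation:
Step 1: ant0:(4,2)->N->(3,2) | ant1:(2,1)->N->(1,1) | ant2:(1,0)->N->(0,0)
  grid max=2 at (2,3)
Step 2: ant0:(3,2)->N->(2,2) | ant1:(1,1)->N->(0,1) | ant2:(0,0)->E->(0,1)
  grid max=3 at (0,1)
Step 3: ant0:(2,2)->E->(2,3) | ant1:(0,1)->E->(0,2) | ant2:(0,1)->E->(0,2)
  grid max=3 at (0,2)
Step 4: ant0:(2,3)->N->(1,3) | ant1:(0,2)->W->(0,1) | ant2:(0,2)->W->(0,1)
  grid max=5 at (0,1)
Step 5: ant0:(1,3)->S->(2,3) | ant1:(0,1)->E->(0,2) | ant2:(0,1)->E->(0,2)
  grid max=5 at (0,2)
Step 6: ant0:(2,3)->N->(1,3) | ant1:(0,2)->W->(0,1) | ant2:(0,2)->W->(0,1)
  grid max=7 at (0,1)
Final grid:
  0 7 4 0
  0 0 0 1
  0 0 0 1
  0 0 0 0
  0 0 0 0
Max pheromone 7 at (0,1)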